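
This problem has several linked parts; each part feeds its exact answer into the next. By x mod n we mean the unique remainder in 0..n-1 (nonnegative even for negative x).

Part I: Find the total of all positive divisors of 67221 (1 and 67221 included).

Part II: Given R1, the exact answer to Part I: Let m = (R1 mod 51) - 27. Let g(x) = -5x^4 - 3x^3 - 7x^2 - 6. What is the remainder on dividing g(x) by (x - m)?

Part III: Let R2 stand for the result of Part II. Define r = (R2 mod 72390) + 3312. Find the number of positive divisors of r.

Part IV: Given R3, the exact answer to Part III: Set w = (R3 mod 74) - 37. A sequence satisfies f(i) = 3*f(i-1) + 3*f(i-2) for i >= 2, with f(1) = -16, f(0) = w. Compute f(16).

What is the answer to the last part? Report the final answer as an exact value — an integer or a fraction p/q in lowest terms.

Part I: 67221 = 3^2 * 7 * 11 * 97; sigma = (1 + 3 + 9) * (1 + 7) * (1 + 11) * (1 + 97) = 13 * 8 * 12 * 98 = 122304; answer 122304
Part II: R1 = 122304; m = -21; remainder = value at the root: -5*(-21)^4 - 3*(-21)^3 - 7*(-21)^2 - 6 = (-972405) + (27783) + (-3087) + (-6) = -947715; answer -947715
Part III: R2 = -947715; r = 69057; 69057 = 3^2 * 7673; number of divisors = (2+1) * (1+1) = 6; answer 6
Part IV: R3 = 6; w = -31; f(2) = 3*(-16) + 3*(-31) = -141; iterating: f(2)=-141, f(3)=-471, f(4)=-1836, f(5)=-6921, f(6)=-26271, f(7)=-99576, f(8)=-377541, f(9)=-1431351, f(10)=-5426676, f(11)=-20574081, f(12)=-78002271, f(13)=-295729056, f(14)=-1121193981, f(15)=-4250769111, f(16)=-16115889276; answer -16115889276

-16115889276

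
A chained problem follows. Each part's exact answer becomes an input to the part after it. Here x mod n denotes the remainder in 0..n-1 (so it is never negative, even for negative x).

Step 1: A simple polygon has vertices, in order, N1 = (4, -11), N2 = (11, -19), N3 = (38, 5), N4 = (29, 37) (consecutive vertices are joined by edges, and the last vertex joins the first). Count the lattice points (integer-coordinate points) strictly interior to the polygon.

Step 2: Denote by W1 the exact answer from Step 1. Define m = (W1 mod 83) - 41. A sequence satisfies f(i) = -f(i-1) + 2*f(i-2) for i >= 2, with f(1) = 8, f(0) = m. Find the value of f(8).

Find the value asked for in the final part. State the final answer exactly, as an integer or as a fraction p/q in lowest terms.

868

Step 1: cross terms: (4*-19 - 11*-11)=45, (11*5 - 38*-19)=777, (38*37 - 29*5)=1261, (29*-11 - 4*37)=-467; twice the area = |1616| = 1616; area = 808; boundary points = 1 + 3 + 1 + 1 = 6; strictly interior points = area - boundary/2 + 1 = 806; answer 806
Step 2: W1 = 806; m = 18; f(2) = -1*(8) + 2*(18) = 28; iterating: f(2)=28, f(3)=-12, f(4)=68, f(5)=-92, f(6)=228, f(7)=-412, f(8)=868; answer 868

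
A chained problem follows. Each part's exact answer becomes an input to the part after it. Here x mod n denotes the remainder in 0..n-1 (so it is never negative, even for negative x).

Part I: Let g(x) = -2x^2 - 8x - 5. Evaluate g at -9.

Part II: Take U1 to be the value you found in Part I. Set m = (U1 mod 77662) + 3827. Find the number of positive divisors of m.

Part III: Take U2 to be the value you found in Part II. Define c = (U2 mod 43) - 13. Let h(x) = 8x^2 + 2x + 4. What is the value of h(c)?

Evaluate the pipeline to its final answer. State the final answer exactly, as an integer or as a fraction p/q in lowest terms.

634

Part I: -2*(-9)^2 - 8*(-9)^1 - 5 = (-162) + (72) + (-5) = -95; answer -95
Part II: U1 = -95; m = 81394; 81394 = 2 * 40697; number of divisors = (1+1) * (1+1) = 4; answer 4
Part III: U2 = 4; c = -9; 8*(-9)^2 + 2*(-9)^1 + 4 = (648) + (-18) + (4) = 634; answer 634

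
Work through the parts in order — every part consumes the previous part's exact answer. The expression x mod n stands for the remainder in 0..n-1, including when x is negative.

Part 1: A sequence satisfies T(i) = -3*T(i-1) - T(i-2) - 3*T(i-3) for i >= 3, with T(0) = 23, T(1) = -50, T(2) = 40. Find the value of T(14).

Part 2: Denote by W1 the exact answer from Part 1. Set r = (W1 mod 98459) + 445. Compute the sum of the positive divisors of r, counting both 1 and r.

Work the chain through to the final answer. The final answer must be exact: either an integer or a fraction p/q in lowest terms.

Part 1: T(3) = -3*(40) - 1*(-50) - 3*(23) = -139; iterating: T(3)=-139, T(4)=527, T(5)=-1562, T(6)=4576, T(7)=-13747, T(8)=41351, T(9)=-124034, T(10)=371992, T(11)=-1115995, T(12)=3348095, T(13)=-10044266, T(14)=30132688; answer 30132688
Part 2: W1 = 30132688; r = 4679; 4679 is prime, so its only divisors are 1 and 4679; sigma = 1 + 4679 = 4680; answer 4680

4680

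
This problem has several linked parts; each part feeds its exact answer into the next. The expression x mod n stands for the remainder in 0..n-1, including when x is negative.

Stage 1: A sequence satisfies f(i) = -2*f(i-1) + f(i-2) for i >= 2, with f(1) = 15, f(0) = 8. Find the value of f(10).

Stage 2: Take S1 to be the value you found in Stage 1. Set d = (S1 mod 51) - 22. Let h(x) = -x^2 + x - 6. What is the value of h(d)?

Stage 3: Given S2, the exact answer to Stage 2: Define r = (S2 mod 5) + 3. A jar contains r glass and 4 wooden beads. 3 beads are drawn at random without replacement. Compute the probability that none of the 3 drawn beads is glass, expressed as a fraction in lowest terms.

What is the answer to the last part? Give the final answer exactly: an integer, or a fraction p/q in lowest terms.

1/30

Stage 1: f(2) = -2*(15) + 1*(8) = -22; iterating: f(2)=-22, f(3)=59, f(4)=-140, f(5)=339, f(6)=-818, f(7)=1975, f(8)=-4768, f(9)=11511, f(10)=-27790; answer -27790
Stage 2: S1 = -27790; d = -17; -1*(-17)^2 + 1*(-17)^1 - 6 = (-289) + (-17) + (-6) = -312; answer -312
Stage 3: S2 = -312; r = 6; total draws C(10,3) = 120; favorable C(4,3) = 4; P = 1/30; answer 1/30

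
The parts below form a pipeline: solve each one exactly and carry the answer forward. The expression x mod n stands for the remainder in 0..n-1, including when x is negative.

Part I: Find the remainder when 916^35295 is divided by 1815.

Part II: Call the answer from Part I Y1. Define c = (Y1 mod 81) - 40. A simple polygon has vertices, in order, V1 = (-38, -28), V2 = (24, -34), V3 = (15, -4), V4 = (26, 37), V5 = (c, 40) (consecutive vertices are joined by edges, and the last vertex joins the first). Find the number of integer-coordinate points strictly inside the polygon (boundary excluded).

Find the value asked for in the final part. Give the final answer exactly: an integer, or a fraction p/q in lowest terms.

3185

Part I: squarings mod 1815: 916^1=916, 916^2=526, 916^4=796, 916^8=181, 916^16=91, 916^32=1021, 916^64=631, 916^128=676, 916^256=1411, 916^512=1681, 916^1024=1621, 916^2048=1336, 916^4096=751, 916^8192=1351, 916^16384=1126, 916^32768=1006; 916^35295 = 916^1 * 916^2 * 916^4 * 916^8 * 916^16 * 916^64 * 916^128 * 916^256 * 916^2048 * 916^32768 = 1486 (mod 1815); answer 1486
Part II: Y1 = 1486; c = -12; cross terms: (-38*-34 - 24*-28)=1964, (24*-4 - 15*-34)=414, (15*37 - 26*-4)=659, (26*40 - -12*37)=1484, (-12*-28 - -38*40)=1856; twice the area = |6377| = 6377; area = 6377/2; boundary points = 2 + 3 + 1 + 1 + 2 = 9; strictly interior points = area - boundary/2 + 1 = 3185; answer 3185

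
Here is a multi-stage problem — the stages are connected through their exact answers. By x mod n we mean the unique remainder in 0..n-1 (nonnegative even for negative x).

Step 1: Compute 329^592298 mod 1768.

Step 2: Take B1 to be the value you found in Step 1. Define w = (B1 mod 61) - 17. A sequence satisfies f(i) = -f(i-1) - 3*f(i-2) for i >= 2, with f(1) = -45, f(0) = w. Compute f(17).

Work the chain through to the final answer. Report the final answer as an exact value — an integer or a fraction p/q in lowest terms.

Step 1: squarings mod 1768: 329^1=329, 329^2=393, 329^4=633, 329^8=1121, 329^16=1361, 329^32=1225, 329^64=1361, 329^128=1225, 329^256=1361, 329^512=1225, 329^1024=1361, 329^2048=1225, 329^4096=1361, 329^8192=1225, 329^16384=1361, 329^32768=1225, 329^65536=1361, 329^131072=1225, 329^262144=1361, 329^524288=1225; 329^592298 = 329^2 * 329^8 * 329^32 * 329^128 * 329^256 * 329^2048 * 329^65536 * 329^524288 = 185 (mod 1768); answer 185
Step 2: B1 = 185; w = -15; f(2) = -1*(-45) - 3*(-15) = 90; iterating: f(2)=90, f(3)=45, f(4)=-315, f(5)=180, f(6)=765, f(7)=-1305, f(8)=-990, f(9)=4905, f(10)=-1935, f(11)=-12780, f(12)=18585, f(13)=19755, f(14)=-75510, f(15)=16245, f(16)=210285, f(17)=-259020; answer -259020

-259020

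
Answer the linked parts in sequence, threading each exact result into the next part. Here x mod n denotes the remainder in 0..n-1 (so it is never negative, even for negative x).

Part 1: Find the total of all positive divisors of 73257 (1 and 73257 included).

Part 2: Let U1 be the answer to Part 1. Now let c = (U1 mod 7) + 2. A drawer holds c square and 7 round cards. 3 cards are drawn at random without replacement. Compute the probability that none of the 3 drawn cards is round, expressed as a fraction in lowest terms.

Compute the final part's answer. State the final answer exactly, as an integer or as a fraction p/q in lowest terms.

4/165

Part 1: 73257 = 3 * 24419; sigma = (1 + 3) * (1 + 24419) = 4 * 24420 = 97680; answer 97680
Part 2: U1 = 97680; c = 4; total draws C(11,3) = 165; favorable C(4,3) = 4; P = 4/165; answer 4/165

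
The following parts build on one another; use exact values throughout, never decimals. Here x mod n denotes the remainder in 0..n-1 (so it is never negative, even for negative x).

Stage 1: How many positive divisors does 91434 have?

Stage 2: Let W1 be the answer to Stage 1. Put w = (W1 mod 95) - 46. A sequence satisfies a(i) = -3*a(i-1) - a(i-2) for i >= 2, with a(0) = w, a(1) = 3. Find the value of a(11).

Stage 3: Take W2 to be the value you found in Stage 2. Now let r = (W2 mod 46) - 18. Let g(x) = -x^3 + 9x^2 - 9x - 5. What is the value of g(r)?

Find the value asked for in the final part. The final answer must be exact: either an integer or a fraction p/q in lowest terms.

Stage 1: 91434 = 2 * 3 * 7^2 * 311; number of divisors = (1+1) * (1+1) * (2+1) * (1+1) = 24; answer 24
Stage 2: W1 = 24; w = -22; a(2) = -3*(3) - 1*(-22) = 13; iterating: a(2)=13, a(3)=-42, a(4)=113, a(5)=-297, a(6)=778, a(7)=-2037, a(8)=5333, a(9)=-13962, a(10)=36553, a(11)=-95697; answer -95697
Stage 3: W2 = -95697; r = 11; -1*(11)^3 + 9*(11)^2 - 9*(11)^1 - 5 = (-1331) + (1089) + (-99) + (-5) = -346; answer -346

-346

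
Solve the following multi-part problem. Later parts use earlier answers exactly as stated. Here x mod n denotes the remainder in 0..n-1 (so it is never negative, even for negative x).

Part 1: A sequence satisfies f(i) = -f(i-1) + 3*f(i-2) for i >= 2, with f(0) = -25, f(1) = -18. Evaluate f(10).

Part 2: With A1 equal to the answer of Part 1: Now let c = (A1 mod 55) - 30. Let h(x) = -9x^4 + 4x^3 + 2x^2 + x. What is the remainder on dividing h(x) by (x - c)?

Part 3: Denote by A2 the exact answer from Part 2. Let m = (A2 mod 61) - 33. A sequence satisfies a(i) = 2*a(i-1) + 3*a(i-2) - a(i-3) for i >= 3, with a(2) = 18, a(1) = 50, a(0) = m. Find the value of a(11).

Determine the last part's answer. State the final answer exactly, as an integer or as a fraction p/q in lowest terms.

Part 1: f(2) = -1*(-18) + 3*(-25) = -57; iterating: f(2)=-57, f(3)=3, f(4)=-174, f(5)=183, f(6)=-705, f(7)=1254, f(8)=-3369, f(9)=7131, f(10)=-17238; answer -17238
Part 2: A1 = -17238; c = 2; remainder = value at the root: -9*(2)^4 + 4*(2)^3 + 2*(2)^2 + 1*(2)^1 = (-144) + (32) + (8) + (2) = -102; answer -102
Part 3: A2 = -102; m = -13; a(3) = 2*(18) + 3*(50) - 1*(-13) = 199; iterating: a(3)=199, a(4)=402, a(5)=1383, a(6)=3773, a(7)=11293, a(8)=32522, a(9)=95150, a(10)=276573, a(11)=806074; answer 806074

806074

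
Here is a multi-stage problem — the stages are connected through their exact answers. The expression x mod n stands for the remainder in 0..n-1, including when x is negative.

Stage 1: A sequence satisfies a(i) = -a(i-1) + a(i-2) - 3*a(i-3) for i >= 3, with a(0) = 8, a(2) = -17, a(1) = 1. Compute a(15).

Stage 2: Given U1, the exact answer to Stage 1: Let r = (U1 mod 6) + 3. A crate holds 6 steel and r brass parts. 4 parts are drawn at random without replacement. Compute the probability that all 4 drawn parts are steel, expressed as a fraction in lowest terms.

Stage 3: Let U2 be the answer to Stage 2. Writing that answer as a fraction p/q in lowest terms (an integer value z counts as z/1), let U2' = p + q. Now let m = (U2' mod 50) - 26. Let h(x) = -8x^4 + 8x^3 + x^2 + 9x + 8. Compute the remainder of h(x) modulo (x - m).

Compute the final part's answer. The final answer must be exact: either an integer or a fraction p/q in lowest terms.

-1481122

Stage 1: a(3) = -1*(-17) + 1*(1) - 3*(8) = -6; iterating: a(3)=-6, a(4)=-14, a(5)=59, a(6)=-55, a(7)=156, a(8)=-388, a(9)=709, a(10)=-1565, a(11)=3438, a(12)=-7130, a(13)=15263, a(14)=-32707, a(15)=69360; answer 69360
Stage 2: U1 = 69360; r = 3; total draws C(9,4) = 126; favorable C(6,4) = 15; P = 5/42; answer 5/42
Stage 3: U2 = 5/42; threaded value p + q = 47; m = 21; remainder = value at the root: -8*(21)^4 + 8*(21)^3 + 1*(21)^2 + 9*(21)^1 + 8 = (-1555848) + (74088) + (441) + (189) + (8) = -1481122; answer -1481122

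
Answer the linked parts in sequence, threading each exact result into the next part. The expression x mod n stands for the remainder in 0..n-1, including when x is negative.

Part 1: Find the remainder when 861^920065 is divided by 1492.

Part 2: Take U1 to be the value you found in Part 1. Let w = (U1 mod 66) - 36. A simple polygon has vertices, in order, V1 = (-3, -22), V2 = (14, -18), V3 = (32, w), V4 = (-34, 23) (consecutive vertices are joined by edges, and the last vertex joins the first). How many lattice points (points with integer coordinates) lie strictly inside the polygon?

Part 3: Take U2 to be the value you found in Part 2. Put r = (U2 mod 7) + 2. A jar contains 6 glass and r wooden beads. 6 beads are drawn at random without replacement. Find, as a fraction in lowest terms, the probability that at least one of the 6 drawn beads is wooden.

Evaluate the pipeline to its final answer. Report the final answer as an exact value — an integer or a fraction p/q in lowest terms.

Part 1: squarings mod 1492: 861^1=861, 861^2=1289, 861^4=925, 861^8=709, 861^16=1369, 861^32=209, 861^64=413, 861^128=481, 861^256=101, 861^512=1249, 861^1024=861, 861^2048=1289, 861^4096=925, 861^8192=709, 861^16384=1369, 861^32768=209, 861^65536=413, 861^131072=481, 861^262144=101, 861^524288=1249; 861^920065 = 861^1 * 861^512 * 861^2048 * 861^131072 * 861^262144 * 861^524288 = 1369 (mod 1492); answer 1369
Part 2: U1 = 1369; w = 13; cross terms: (-3*-18 - 14*-22)=362, (14*13 - 32*-18)=758, (32*23 - -34*13)=1178, (-34*-22 - -3*23)=817; twice the area = |3115| = 3115; area = 3115/2; boundary points = 1 + 1 + 2 + 1 = 5; strictly interior points = area - boundary/2 + 1 = 1556; answer 1556
Part 3: U2 = 1556; r = 4; total draws C(10,6) = 210; complement C(6,6) = 1; favorable 210 - 1 = 209; P = 209/210; answer 209/210

209/210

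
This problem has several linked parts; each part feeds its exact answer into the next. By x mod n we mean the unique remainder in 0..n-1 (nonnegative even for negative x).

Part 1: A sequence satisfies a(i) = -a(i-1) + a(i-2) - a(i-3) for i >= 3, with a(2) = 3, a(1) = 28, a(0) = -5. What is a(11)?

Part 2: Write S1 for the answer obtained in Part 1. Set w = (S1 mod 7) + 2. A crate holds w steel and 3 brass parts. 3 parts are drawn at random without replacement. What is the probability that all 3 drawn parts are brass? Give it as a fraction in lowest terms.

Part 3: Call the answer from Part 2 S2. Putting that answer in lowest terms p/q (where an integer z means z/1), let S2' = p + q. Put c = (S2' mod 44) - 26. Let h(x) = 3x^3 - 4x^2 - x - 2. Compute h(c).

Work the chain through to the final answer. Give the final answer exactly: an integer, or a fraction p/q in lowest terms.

-11012

Part 1: a(3) = -1*(3) + 1*(28) - 1*(-5) = 30; iterating: a(3)=30, a(4)=-55, a(5)=82, a(6)=-167, a(7)=304, a(8)=-553, a(9)=1024, a(10)=-1881, a(11)=3458; answer 3458
Part 2: S1 = 3458; w = 2; total draws C(5,3) = 10; favorable C(3,3) = 1; P = 1/10; answer 1/10
Part 3: S2 = 1/10; threaded value p + q = 11; c = -15; 3*(-15)^3 - 4*(-15)^2 - 1*(-15)^1 - 2 = (-10125) + (-900) + (15) + (-2) = -11012; answer -11012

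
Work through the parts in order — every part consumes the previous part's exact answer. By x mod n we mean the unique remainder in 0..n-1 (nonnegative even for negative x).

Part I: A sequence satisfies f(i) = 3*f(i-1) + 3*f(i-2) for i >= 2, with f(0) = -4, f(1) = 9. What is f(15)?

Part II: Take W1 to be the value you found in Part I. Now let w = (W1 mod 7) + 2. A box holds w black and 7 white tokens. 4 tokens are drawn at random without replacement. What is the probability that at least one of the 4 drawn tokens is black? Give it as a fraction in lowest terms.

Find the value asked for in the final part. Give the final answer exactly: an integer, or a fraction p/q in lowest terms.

Part I: f(2) = 3*(9) + 3*(-4) = 15; iterating: f(2)=15, f(3)=72, f(4)=261, f(5)=999, f(6)=3780, f(7)=14337, f(8)=54351, f(9)=206064, f(10)=781245, f(11)=2961927, f(12)=11229516, f(13)=42574329, f(14)=161411535, f(15)=611957592; answer 611957592
Part II: W1 = 611957592; w = 3; total draws C(10,4) = 210; complement C(7,4) = 35; favorable 210 - 35 = 175; P = 5/6; answer 5/6

5/6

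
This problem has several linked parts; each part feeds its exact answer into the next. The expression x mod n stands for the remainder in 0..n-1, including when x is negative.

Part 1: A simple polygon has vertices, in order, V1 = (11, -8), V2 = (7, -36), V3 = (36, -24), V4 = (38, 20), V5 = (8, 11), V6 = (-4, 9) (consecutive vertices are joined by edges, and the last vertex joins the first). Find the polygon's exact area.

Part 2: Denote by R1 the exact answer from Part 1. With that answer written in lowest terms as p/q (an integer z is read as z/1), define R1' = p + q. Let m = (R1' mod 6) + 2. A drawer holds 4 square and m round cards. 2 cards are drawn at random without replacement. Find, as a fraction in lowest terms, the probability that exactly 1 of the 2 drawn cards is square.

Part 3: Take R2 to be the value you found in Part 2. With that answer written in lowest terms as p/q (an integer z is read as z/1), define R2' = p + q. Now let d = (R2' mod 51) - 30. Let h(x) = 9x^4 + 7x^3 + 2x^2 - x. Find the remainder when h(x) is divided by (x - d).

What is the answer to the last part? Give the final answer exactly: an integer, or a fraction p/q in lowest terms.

Part 1: cross terms: (11*-36 - 7*-8)=-340, (7*-24 - 36*-36)=1128, (36*20 - 38*-24)=1632, (38*11 - 8*20)=258, (8*9 - -4*11)=116, (-4*-8 - 11*9)=-67; twice the area = |2727| = 2727; area = 2727/2; answer 2727/2
Part 2: R1 = 2727/2; threaded value p + q = 2729; m = 7; total draws C(11,2) = 55; favorable C(4,1)*C(7,1) = 28; P = 28/55; answer 28/55
Part 3: R2 = 28/55; threaded value p + q = 83; d = 2; remainder = value at the root: 9*(2)^4 + 7*(2)^3 + 2*(2)^2 - 1*(2)^1 = (144) + (56) + (8) + (-2) = 206; answer 206

206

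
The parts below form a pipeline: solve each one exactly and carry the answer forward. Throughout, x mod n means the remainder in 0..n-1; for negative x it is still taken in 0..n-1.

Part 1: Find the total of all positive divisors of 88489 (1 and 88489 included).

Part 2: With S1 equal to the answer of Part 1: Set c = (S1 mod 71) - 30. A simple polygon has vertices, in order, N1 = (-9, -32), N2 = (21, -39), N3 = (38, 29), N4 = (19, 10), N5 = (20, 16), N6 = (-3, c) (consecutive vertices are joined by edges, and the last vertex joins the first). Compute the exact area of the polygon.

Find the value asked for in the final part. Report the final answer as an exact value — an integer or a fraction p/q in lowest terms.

Part 1: 88489 = 107 * 827; sigma = (1 + 107) * (1 + 827) = 108 * 828 = 89424; answer 89424
Part 2: S1 = 89424; c = 5; cross terms: (-9*-39 - 21*-32)=1023, (21*29 - 38*-39)=2091, (38*10 - 19*29)=-171, (19*16 - 20*10)=104, (20*5 - -3*16)=148, (-3*-32 - -9*5)=141; twice the area = |3336| = 3336; area = 1668; answer 1668

1668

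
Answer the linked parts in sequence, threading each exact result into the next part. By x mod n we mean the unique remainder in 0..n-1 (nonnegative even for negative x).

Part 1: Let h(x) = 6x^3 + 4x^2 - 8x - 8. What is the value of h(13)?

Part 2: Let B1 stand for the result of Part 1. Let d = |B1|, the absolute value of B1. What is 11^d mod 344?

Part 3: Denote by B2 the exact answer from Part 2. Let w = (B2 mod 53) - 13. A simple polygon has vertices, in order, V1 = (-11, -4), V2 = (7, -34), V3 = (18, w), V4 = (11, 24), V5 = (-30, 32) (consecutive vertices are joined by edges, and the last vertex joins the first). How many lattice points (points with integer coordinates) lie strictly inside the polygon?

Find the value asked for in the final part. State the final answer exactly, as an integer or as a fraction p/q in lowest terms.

1439

Part 1: 6*(13)^3 + 4*(13)^2 - 8*(13)^1 - 8 = (13182) + (676) + (-104) + (-8) = 13746; answer 13746
Part 2: B1 = 13746; d = 13746; squarings mod 344: 11^1=11, 11^2=121, 11^4=193, 11^8=97, 11^16=121, 11^32=193, 11^64=97, 11^128=121, 11^256=193, 11^512=97, 11^1024=121, 11^2048=193, 11^4096=97, 11^8192=121; 11^13746 = 11^2 * 11^16 * 11^32 * 11^128 * 11^256 * 11^1024 * 11^4096 * 11^8192 = 145 (mod 344); answer 145
Part 3: B2 = 145; w = 26; cross terms: (-11*-34 - 7*-4)=402, (7*26 - 18*-34)=794, (18*24 - 11*26)=146, (11*32 - -30*24)=1072, (-30*-4 - -11*32)=472; twice the area = |2886| = 2886; area = 1443; boundary points = 6 + 1 + 1 + 1 + 1 = 10; strictly interior points = area - boundary/2 + 1 = 1439; answer 1439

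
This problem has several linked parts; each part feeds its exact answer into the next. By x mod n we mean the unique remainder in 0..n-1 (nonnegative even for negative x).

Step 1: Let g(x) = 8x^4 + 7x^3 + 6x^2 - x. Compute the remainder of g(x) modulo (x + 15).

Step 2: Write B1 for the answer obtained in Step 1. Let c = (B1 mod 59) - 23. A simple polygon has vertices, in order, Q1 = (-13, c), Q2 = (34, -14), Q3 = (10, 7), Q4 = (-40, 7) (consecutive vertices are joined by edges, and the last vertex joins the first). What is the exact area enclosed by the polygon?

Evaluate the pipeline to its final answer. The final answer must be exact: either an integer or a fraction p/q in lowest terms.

2185/2

Step 1: remainder = value at the root: 8*(-15)^4 + 7*(-15)^3 + 6*(-15)^2 - 1*(-15)^1 = (405000) + (-23625) + (1350) + (15) = 382740; answer 382740
Step 2: B1 = 382740; c = -16; cross terms: (-13*-14 - 34*-16)=726, (34*7 - 10*-14)=378, (10*7 - -40*7)=350, (-40*-16 - -13*7)=731; twice the area = |2185| = 2185; area = 2185/2; answer 2185/2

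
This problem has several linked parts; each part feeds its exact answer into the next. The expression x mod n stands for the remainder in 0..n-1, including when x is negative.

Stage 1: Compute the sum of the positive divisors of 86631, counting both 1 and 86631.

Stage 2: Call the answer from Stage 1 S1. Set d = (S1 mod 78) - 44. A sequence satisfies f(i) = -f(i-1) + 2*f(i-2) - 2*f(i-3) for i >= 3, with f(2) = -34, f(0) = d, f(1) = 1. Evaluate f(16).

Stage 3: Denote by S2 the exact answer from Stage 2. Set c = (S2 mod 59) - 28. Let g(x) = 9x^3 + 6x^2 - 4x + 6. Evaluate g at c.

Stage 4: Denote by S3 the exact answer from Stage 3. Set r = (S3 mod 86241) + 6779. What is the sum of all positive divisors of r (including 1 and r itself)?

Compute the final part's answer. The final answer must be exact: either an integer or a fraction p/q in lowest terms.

11900

Stage 1: 86631 = 3 * 67 * 431; sigma = (1 + 3) * (1 + 67) * (1 + 431) = 4 * 68 * 432 = 117504; answer 117504
Stage 2: S1 = 117504; d = -8; f(3) = -1*(-34) + 2*(1) - 2*(-8) = 52; iterating: f(3)=52, f(4)=-122, f(5)=294, f(6)=-642, f(7)=1474, f(8)=-3346, f(9)=7578, f(10)=-17218, f(11)=39066, f(12)=-88658, f(13)=201226, f(14)=-456674, f(15)=1036442, f(16)=-2352242; answer -2352242
Stage 3: S2 = -2352242; c = 1; 9*(1)^3 + 6*(1)^2 - 4*(1)^1 + 6 = (9) + (6) + (-4) + (6) = 17; answer 17
Stage 4: S3 = 17; r = 6796; 6796 = 2^2 * 1699; sigma = (1 + 2 + 4) * (1 + 1699) = 7 * 1700 = 11900; answer 11900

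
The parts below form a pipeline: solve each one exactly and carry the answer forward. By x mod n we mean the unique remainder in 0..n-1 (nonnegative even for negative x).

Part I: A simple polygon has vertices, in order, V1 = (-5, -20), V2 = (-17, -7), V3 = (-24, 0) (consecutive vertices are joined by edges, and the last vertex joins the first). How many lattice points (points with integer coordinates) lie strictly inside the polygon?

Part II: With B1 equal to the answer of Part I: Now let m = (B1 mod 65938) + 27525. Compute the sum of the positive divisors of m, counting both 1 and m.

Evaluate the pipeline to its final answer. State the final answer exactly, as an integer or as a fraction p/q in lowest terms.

Part I: cross terms: (-5*-7 - -17*-20)=-305, (-17*0 - -24*-7)=-168, (-24*-20 - -5*0)=480; twice the area = |7| = 7; area = 7/2; boundary points = 1 + 7 + 1 = 9; strictly interior points = area - boundary/2 + 1 = 0; answer 0
Part II: B1 = 0; m = 27525; 27525 = 3 * 5^2 * 367; sigma = (1 + 3) * (1 + 5 + 25) * (1 + 367) = 4 * 31 * 368 = 45632; answer 45632

45632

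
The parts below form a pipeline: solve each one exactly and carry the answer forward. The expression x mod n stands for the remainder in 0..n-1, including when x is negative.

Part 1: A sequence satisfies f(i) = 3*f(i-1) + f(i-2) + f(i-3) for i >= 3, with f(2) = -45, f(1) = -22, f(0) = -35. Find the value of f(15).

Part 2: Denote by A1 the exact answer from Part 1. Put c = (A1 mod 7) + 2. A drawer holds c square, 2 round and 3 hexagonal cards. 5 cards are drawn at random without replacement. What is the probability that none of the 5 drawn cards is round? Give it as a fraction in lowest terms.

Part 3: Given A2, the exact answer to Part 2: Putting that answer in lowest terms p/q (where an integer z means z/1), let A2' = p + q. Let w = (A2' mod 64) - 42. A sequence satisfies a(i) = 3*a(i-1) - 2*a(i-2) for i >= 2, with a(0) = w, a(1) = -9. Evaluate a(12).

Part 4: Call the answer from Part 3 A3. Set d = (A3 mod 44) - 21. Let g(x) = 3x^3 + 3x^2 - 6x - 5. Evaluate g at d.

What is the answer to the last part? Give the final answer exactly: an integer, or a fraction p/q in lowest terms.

Part 1: f(3) = 3*(-45) + 1*(-22) + 1*(-35) = -192; iterating: f(3)=-192, f(4)=-643, f(5)=-2166, f(6)=-7333, f(7)=-24808, f(8)=-83923, f(9)=-283910, f(10)=-960461, f(11)=-3249216, f(12)=-10992019, f(13)=-37185734, f(14)=-125798437, f(15)=-425573064; answer -425573064
Part 2: A1 = -425573064; c = 2; total draws C(7,5) = 21; favorable C(5,5) = 1; P = 1/21; answer 1/21
Part 3: A2 = 1/21; threaded value p + q = 22; w = -20; a(2) = 3*(-9) - 2*(-20) = 13; iterating: a(2)=13, a(3)=57, a(4)=145, a(5)=321, a(6)=673, a(7)=1377, a(8)=2785, a(9)=5601, a(10)=11233, a(11)=22497, a(12)=45025; answer 45025
Part 4: A3 = 45025; d = -8; 3*(-8)^3 + 3*(-8)^2 - 6*(-8)^1 - 5 = (-1536) + (192) + (48) + (-5) = -1301; answer -1301

-1301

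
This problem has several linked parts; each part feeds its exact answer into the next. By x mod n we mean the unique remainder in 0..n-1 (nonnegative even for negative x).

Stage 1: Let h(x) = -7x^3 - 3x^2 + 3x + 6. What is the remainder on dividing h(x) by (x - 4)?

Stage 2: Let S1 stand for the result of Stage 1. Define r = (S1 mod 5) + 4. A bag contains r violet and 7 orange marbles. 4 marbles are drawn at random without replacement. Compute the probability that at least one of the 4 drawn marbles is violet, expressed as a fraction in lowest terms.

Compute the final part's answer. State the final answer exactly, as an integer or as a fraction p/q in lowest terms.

136/143

Stage 1: remainder = value at the root: -7*(4)^3 - 3*(4)^2 + 3*(4)^1 + 6 = (-448) + (-48) + (12) + (6) = -478; answer -478
Stage 2: S1 = -478; r = 6; total draws C(13,4) = 715; complement C(7,4) = 35; favorable 715 - 35 = 680; P = 136/143; answer 136/143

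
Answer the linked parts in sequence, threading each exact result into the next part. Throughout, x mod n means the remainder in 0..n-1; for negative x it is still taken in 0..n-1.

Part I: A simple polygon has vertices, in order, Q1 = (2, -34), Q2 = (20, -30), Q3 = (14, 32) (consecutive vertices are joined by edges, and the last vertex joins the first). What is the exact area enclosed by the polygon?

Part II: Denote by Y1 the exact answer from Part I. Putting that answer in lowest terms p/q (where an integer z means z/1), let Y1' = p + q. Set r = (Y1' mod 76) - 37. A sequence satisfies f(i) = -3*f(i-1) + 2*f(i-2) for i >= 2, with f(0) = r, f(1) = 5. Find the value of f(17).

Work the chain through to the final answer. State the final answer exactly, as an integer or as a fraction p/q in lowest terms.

2244549131

Part I: cross terms: (2*-30 - 20*-34)=620, (20*32 - 14*-30)=1060, (14*-34 - 2*32)=-540; twice the area = |1140| = 1140; area = 570; answer 570
Part II: Y1 = 570; threaded value p + q = 571; r = 2; f(2) = -3*(5) + 2*(2) = -11; iterating: f(2)=-11, f(3)=43, f(4)=-151, f(5)=539, f(6)=-1919, f(7)=6835, f(8)=-24343, f(9)=86699, f(10)=-308783, f(11)=1099747, f(12)=-3916807, f(13)=13949915, f(14)=-49683359, f(15)=176949907, f(16)=-630216439, f(17)=2244549131; answer 2244549131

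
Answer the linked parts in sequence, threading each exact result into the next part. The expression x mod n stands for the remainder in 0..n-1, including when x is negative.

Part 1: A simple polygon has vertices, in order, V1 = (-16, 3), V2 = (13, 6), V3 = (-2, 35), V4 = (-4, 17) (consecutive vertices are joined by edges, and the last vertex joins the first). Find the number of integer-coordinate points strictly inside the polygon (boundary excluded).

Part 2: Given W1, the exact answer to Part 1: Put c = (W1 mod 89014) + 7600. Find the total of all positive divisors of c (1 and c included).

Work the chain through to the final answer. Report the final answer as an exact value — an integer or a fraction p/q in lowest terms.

Part 1: cross terms: (-16*6 - 13*3)=-135, (13*35 - -2*6)=467, (-2*17 - -4*35)=106, (-4*3 - -16*17)=260; twice the area = |698| = 698; area = 349; boundary points = 1 + 1 + 2 + 2 = 6; strictly interior points = area - boundary/2 + 1 = 347; answer 347
Part 2: W1 = 347; c = 7947; 7947 = 3^2 * 883; sigma = (1 + 3 + 9) * (1 + 883) = 13 * 884 = 11492; answer 11492

11492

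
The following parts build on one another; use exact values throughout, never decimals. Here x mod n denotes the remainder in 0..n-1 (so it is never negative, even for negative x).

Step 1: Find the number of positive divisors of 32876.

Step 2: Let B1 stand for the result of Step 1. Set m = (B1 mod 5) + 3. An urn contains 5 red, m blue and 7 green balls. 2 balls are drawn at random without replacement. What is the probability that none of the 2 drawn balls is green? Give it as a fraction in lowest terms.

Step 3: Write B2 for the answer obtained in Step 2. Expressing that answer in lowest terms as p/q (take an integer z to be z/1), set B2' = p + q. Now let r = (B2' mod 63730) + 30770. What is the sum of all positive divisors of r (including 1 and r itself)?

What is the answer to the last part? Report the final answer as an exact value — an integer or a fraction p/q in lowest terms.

42496

Step 1: 32876 = 2^2 * 8219; number of divisors = (2+1) * (1+1) = 6; answer 6
Step 2: B1 = 6; m = 4; total draws C(16,2) = 120; favorable C(9,2) = 36; P = 3/10; answer 3/10
Step 3: B2 = 3/10; threaded value p + q = 13; r = 30783; 30783 = 3 * 31 * 331; sigma = (1 + 3) * (1 + 31) * (1 + 331) = 4 * 32 * 332 = 42496; answer 42496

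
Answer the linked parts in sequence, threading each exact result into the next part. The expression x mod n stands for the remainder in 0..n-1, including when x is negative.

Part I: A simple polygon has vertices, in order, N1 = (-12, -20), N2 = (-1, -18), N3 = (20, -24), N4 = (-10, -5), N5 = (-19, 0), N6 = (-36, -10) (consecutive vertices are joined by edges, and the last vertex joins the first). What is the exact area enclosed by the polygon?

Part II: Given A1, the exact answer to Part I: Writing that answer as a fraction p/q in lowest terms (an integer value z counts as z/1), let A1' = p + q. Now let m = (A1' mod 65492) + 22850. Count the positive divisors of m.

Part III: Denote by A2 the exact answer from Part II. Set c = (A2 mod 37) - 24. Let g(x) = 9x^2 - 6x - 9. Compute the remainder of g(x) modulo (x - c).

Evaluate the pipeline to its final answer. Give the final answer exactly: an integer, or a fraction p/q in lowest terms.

Part I: cross terms: (-12*-18 - -1*-20)=196, (-1*-24 - 20*-18)=384, (20*-5 - -10*-24)=-340, (-10*0 - -19*-5)=-95, (-19*-10 - -36*0)=190, (-36*-20 - -12*-10)=600; twice the area = |935| = 935; area = 935/2; answer 935/2
Part II: A1 = 935/2; threaded value p + q = 937; m = 23787; 23787 = 3^3 * 881; number of divisors = (3+1) * (1+1) = 8; answer 8
Part III: A2 = 8; c = -16; remainder = value at the root: 9*(-16)^2 - 6*(-16)^1 - 9 = (2304) + (96) + (-9) = 2391; answer 2391

2391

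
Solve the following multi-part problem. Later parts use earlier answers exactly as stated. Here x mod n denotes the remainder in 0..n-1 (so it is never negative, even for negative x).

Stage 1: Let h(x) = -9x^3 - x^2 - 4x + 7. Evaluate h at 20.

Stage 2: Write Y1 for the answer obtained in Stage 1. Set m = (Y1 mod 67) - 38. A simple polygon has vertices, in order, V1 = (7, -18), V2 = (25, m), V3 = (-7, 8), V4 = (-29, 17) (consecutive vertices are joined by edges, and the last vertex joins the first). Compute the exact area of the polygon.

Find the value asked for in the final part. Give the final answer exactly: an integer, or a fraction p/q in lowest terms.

464

Stage 1: -9*(20)^3 - 1*(20)^2 - 4*(20)^1 + 7 = (-72000) + (-400) + (-80) + (7) = -72473; answer -72473
Stage 2: Y1 = -72473; m = -17; cross terms: (7*-17 - 25*-18)=331, (25*8 - -7*-17)=81, (-7*17 - -29*8)=113, (-29*-18 - 7*17)=403; twice the area = |928| = 928; area = 464; answer 464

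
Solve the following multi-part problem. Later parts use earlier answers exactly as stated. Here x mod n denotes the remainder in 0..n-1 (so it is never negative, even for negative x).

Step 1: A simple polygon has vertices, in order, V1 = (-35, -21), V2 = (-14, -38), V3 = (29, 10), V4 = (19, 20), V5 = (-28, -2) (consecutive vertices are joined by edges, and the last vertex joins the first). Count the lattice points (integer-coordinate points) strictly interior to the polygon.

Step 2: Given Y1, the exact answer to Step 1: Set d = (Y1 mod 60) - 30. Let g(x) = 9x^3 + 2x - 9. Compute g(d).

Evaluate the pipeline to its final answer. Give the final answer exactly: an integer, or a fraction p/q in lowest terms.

Step 1: cross terms: (-35*-38 - -14*-21)=1036, (-14*10 - 29*-38)=962, (29*20 - 19*10)=390, (19*-2 - -28*20)=522, (-28*-21 - -35*-2)=518; twice the area = |3428| = 3428; area = 1714; boundary points = 1 + 1 + 10 + 1 + 1 = 14; strictly interior points = area - boundary/2 + 1 = 1708; answer 1708
Step 2: Y1 = 1708; d = -2; 9*(-2)^3 + 2*(-2)^1 - 9 = (-72) + (-4) + (-9) = -85; answer -85

-85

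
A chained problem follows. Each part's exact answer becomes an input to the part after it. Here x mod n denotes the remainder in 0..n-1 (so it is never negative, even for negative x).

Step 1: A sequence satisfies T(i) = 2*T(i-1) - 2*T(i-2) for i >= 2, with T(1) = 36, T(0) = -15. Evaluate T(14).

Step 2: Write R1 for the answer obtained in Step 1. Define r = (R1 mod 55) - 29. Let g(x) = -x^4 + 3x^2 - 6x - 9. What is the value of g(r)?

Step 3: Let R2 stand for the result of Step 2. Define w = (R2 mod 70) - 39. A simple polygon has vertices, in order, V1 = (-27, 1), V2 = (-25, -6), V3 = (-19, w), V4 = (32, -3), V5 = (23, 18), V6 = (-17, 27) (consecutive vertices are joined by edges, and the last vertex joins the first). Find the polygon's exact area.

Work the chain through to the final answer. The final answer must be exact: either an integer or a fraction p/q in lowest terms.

637

Step 1: T(2) = 2*(36) - 2*(-15) = 102; iterating: T(2)=102, T(3)=132, T(4)=60, T(5)=-144, T(6)=-408, T(7)=-528, T(8)=-240, T(9)=576, T(10)=1632, T(11)=2112, T(12)=960, T(13)=-2304, T(14)=-6528; answer -6528
Step 2: R1 = -6528; r = -12; -1*(-12)^4 + 3*(-12)^2 - 6*(-12)^1 - 9 = (-20736) + (432) + (72) + (-9) = -20241; answer -20241
Step 3: R2 = -20241; w = 20; cross terms: (-27*-6 - -25*1)=187, (-25*20 - -19*-6)=-614, (-19*-3 - 32*20)=-583, (32*18 - 23*-3)=645, (23*27 - -17*18)=927, (-17*1 - -27*27)=712; twice the area = |1274| = 1274; area = 637; answer 637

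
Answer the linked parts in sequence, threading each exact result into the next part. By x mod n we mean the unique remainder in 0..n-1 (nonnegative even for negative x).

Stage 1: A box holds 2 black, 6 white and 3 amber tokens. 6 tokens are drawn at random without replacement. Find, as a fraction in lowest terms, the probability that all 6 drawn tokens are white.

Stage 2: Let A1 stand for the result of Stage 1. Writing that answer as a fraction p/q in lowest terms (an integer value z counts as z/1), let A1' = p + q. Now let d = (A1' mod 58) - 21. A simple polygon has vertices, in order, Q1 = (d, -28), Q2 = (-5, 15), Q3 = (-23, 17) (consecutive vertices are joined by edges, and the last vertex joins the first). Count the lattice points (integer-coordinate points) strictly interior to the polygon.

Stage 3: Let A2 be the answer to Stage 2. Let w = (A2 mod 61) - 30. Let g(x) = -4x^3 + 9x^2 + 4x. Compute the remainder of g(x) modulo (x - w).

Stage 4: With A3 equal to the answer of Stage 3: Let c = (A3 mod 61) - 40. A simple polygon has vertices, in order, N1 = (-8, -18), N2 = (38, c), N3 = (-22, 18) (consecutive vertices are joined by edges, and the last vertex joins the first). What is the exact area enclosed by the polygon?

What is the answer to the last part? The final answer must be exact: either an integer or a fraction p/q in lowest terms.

Stage 1: total draws C(11,6) = 462; favorable C(6,6) = 1; P = 1/462; answer 1/462
Stage 2: A1 = 1/462; threaded value p + q = 463; d = 36; cross terms: (36*15 - -5*-28)=400, (-5*17 - -23*15)=260, (-23*-28 - 36*17)=32; twice the area = |692| = 692; area = 346; boundary points = 1 + 2 + 1 = 4; strictly interior points = area - boundary/2 + 1 = 345; answer 345
Stage 3: A2 = 345; w = 10; remainder = value at the root: -4*(10)^3 + 9*(10)^2 + 4*(10)^1 = (-4000) + (900) + (40) = -3060; answer -3060
Stage 4: A3 = -3060; c = 11; cross terms: (-8*11 - 38*-18)=596, (38*18 - -22*11)=926, (-22*-18 - -8*18)=540; twice the area = |2062| = 2062; area = 1031; answer 1031

1031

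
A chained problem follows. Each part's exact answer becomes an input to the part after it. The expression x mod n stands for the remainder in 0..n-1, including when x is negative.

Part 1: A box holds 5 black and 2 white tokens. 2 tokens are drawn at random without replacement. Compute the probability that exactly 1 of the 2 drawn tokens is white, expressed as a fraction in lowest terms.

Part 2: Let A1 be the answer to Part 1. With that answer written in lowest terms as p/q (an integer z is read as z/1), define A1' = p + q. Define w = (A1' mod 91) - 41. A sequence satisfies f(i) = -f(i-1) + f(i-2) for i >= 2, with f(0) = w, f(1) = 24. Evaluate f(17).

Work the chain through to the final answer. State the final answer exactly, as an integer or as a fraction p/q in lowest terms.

48198

Part 1: total draws C(7,2) = 21; favorable C(2,1)*C(5,1) = 10; P = 10/21; answer 10/21
Part 2: A1 = 10/21; threaded value p + q = 31; w = -10; f(2) = -1*(24) + 1*(-10) = -34; iterating: f(2)=-34, f(3)=58, f(4)=-92, f(5)=150, f(6)=-242, f(7)=392, f(8)=-634, f(9)=1026, f(10)=-1660, f(11)=2686, f(12)=-4346, f(13)=7032, f(14)=-11378, f(15)=18410, f(16)=-29788, f(17)=48198; answer 48198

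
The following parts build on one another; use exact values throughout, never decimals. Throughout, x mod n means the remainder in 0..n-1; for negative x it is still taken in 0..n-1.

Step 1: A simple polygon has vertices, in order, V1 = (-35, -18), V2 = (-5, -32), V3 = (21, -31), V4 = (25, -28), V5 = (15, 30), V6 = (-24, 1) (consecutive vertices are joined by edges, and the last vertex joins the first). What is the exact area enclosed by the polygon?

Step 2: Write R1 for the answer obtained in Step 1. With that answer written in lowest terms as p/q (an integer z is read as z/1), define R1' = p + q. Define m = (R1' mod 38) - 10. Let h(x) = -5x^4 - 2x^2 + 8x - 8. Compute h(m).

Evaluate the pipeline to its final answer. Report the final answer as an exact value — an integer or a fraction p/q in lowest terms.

Step 1: cross terms: (-35*-32 - -5*-18)=1030, (-5*-31 - 21*-32)=827, (21*-28 - 25*-31)=187, (25*30 - 15*-28)=1170, (15*1 - -24*30)=735, (-24*-18 - -35*1)=467; twice the area = |4416| = 4416; area = 2208; answer 2208
Step 2: R1 = 2208; threaded value p + q = 2209; m = -5; -5*(-5)^4 - 2*(-5)^2 + 8*(-5)^1 - 8 = (-3125) + (-50) + (-40) + (-8) = -3223; answer -3223

-3223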